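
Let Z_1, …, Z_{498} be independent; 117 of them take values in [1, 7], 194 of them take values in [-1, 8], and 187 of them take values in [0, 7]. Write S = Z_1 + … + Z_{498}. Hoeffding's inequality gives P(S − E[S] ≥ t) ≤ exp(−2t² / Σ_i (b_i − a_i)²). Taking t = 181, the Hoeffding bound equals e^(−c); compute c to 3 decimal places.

Σ(b_i − a_i)² = 117·6² + 194·9² + 187·7² = 29089.
c = 2t² / 29089 = 2·181² / 29089 = 2.2525.

2.252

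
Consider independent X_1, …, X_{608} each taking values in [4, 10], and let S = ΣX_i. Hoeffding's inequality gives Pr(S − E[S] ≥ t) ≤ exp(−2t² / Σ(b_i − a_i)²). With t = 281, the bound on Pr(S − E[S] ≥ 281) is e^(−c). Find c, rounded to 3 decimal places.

Σ(b_i − a_i)² = 608·(6)² = 21888.
c = 2t²/21888 = 2·281²/21888 = 7.2150.

7.215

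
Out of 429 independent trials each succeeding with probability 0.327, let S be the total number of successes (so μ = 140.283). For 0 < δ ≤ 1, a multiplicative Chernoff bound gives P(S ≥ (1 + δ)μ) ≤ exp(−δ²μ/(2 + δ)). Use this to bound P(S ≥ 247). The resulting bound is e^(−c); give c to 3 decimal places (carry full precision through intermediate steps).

Write 247 = (1 + δ)μ, so δ = 247/140.283 − 1 = 0.7607265…
Then the exponent is δ²μ/(2 + δ) = (247 − μ)² / (μ·(2 + δ)) = 29.406192.

29.406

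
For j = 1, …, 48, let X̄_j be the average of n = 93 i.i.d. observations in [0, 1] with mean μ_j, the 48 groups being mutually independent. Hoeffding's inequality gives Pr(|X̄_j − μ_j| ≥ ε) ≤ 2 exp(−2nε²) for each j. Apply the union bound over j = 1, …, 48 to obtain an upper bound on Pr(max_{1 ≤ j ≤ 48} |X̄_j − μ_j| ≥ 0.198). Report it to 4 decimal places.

0.0654

Per-experiment Hoeffding bound: 2·exp(−2·93·0.198²) = 2·exp(−7.29194) = 0.001362.
Union bound over 48 events: 48·0.001362 = 0.06538.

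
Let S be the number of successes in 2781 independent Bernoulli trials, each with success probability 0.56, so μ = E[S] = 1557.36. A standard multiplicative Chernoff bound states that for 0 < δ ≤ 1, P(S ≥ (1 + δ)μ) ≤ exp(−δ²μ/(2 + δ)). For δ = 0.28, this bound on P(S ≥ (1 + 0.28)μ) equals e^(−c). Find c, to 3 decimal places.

c = δ²μ/(2 + δ) = 0.28²·1557.36/(2 + 0.28) = 53.5513.

53.551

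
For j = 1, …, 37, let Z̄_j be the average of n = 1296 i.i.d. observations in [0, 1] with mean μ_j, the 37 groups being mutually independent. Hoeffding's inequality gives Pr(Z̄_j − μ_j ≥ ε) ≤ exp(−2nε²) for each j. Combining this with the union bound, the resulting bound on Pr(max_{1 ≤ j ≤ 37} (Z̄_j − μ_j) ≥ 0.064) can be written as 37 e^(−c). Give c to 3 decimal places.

10.617

Union bound over the 37 events: Pr(max_{1 ≤ j ≤ 37} (Z̄_j − μ_j) ≥ 0.064) ≤ 37·exp(−2nε²) = 37 exp(−2·1296·0.064²).
So c = 2·1296·0.064² = 10.6168.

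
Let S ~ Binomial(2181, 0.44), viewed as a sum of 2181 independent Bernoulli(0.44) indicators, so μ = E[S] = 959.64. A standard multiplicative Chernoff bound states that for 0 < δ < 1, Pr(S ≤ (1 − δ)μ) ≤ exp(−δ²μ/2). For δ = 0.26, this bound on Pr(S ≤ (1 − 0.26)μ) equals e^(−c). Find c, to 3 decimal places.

c = δ²μ/2 = 0.26²·959.64/2 = 32.4358.

32.436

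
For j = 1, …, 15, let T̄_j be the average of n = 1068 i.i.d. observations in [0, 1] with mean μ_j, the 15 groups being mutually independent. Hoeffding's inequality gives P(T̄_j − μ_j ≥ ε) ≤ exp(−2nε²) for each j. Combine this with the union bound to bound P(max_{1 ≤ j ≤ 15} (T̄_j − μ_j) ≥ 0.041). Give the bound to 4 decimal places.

0.4137

Per-experiment Hoeffding bound: exp(−2·1068·0.041²) = exp(−3.59062) = 0.027581.
Union bound over 15 events: 15·0.027581 = 0.41372.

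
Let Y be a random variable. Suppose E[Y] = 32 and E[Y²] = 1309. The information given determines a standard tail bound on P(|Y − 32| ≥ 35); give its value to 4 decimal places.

The first two moments determine the variance, so Chebyshev's inequality is the sharpest standard bound available.
Var(Y) = E[Y²] − (E[Y])² = 1309 − 1024 = 285.
Chebyshev's inequality: P(|Y − μ| ≥ t) ≤ Var(Y)/t² = 285/1225 = 0.2327.

0.2327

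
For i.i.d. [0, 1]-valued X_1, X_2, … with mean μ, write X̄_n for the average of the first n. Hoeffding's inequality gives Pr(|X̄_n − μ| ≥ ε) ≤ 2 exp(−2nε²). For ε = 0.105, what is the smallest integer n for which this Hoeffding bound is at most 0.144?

120

Require 2·exp(−2nε²) ≤ 0.144, i.e. 2nε² ≥ ln(2/0.144) = 2.631089.
So n ≥ 2.631089 / (2·0.105²) = 119.324.
The smallest integer n is 120.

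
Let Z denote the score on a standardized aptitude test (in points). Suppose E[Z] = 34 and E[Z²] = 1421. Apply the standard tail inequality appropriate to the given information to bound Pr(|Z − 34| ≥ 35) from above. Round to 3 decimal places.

0.216

The first two moments determine the variance, so Chebyshev's inequality is the sharpest standard bound available.
Var(Z) = E[Z²] − (E[Z])² = 1421 − 1156 = 265.
Chebyshev's inequality: Pr(|Z − μ| ≥ t) ≤ Var(Z)/t² = 265/1225 = 0.2163.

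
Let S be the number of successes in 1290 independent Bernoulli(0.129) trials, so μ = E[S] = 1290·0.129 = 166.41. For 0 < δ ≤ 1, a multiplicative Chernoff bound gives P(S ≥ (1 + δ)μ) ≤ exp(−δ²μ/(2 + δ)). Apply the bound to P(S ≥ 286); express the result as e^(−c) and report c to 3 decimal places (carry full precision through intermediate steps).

31.612

Write 286 = (1 + δ)μ, so δ = 286/166.41 − 1 = 0.7186467…
Then the exponent is δ²μ/(2 + δ) = (286 − μ)² / (μ·(2 + δ)) = 31.612405.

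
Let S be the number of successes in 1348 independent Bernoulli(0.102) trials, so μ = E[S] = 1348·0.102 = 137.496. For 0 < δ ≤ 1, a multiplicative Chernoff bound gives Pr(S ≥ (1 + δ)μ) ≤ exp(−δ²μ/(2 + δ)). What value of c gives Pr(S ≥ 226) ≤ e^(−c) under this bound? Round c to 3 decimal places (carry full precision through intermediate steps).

Write 226 = (1 + δ)μ, so δ = 226/137.496 − 1 = 0.6436842…
Then the exponent is δ²μ/(2 + δ) = (226 − μ)² / (μ·(2 + δ)) = 21.548952.

21.549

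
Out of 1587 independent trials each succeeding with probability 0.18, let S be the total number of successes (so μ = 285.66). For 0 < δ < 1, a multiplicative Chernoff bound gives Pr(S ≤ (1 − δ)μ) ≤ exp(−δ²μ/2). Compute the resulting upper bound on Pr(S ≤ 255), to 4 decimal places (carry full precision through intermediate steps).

Write 255 = (1 − δ)μ, so δ = 1 − 255/285.66 = 0.1073304…
Then the exponent is δ²μ/2 = (μ − 255)²/(2μ) = 1.645375.
Bound = exp(−1.645375) = 0.19294.

0.1929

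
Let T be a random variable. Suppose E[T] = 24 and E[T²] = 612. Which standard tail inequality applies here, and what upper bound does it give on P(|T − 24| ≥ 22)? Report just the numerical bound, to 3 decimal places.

The first two moments determine the variance, so Chebyshev's inequality is the sharpest standard bound available.
Var(T) = E[T²] − (E[T])² = 612 − 576 = 36.
Chebyshev's inequality: P(|T − μ| ≥ t) ≤ Var(T)/t² = 36/484 = 0.0744.

0.074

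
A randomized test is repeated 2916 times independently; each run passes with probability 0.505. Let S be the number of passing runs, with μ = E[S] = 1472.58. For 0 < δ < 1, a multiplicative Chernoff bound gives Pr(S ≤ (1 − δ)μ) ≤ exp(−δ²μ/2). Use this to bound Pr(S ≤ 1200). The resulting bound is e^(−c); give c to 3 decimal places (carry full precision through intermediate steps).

Write 1200 = (1 − δ)μ, so δ = 1 − 1200/1472.58 = 0.1851037…
Then the exponent is δ²μ/2 = (μ − 1200)²/(2μ) = 25.227783.

25.228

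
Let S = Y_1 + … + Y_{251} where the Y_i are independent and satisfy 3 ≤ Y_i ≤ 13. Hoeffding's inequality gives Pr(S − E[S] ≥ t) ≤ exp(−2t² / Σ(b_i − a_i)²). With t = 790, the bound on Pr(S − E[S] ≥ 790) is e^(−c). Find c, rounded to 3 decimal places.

Σ(b_i − a_i)² = 251·(10)² = 25100.
c = 2t²/25100 = 2·790²/25100 = 49.7291.

49.729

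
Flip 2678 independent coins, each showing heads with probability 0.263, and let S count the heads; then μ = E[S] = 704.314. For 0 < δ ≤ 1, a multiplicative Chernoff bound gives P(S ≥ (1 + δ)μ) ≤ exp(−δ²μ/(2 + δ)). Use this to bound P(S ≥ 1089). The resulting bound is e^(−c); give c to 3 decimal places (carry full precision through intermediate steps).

82.519

Write 1089 = (1 + δ)μ, so δ = 1089/704.314 − 1 = 0.5461854…
Then the exponent is δ²μ/(2 + δ) = (1089 − μ)² / (μ·(2 + δ)) = 82.519469.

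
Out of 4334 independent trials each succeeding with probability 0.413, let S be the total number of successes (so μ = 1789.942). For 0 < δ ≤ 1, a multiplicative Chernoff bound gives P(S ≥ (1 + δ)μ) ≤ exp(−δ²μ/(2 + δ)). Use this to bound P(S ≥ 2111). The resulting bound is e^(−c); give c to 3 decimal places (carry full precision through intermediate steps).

26.424

Write 2111 = (1 + δ)μ, so δ = 2111/1789.942 − 1 = 0.1793678…
Then the exponent is δ²μ/(2 + δ) = (2111 − μ)² / (μ·(2 + δ)) = 26.423935.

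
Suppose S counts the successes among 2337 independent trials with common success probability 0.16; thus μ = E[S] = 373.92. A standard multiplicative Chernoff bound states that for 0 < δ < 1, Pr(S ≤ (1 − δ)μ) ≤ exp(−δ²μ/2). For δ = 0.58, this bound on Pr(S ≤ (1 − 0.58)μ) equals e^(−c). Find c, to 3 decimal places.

62.893

c = δ²μ/2 = 0.58²·373.92/2 = 62.8933.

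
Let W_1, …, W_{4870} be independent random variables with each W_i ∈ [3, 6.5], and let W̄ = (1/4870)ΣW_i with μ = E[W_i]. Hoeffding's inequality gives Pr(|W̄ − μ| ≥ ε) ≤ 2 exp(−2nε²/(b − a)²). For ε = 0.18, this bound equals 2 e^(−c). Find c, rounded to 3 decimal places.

25.761

c = 2nε²/(b − a)² = 2·4870·0.18² / 3.5² = 25.7613.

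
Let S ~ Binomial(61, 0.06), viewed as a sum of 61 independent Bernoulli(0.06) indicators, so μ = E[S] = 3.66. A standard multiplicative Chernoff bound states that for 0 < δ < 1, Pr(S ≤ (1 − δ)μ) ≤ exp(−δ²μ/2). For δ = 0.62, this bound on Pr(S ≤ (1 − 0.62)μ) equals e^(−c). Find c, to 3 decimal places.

c = δ²μ/2 = 0.62²·3.66/2 = 0.7035.

0.703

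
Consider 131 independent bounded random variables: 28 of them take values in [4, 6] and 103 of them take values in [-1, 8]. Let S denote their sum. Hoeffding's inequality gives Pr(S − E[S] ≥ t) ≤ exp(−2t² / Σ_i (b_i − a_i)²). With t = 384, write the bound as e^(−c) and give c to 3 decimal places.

34.880

Σ(b_i − a_i)² = 28·2² + 103·9² = 8455.
c = 2t² / 8455 = 2·384² / 8455 = 34.8802.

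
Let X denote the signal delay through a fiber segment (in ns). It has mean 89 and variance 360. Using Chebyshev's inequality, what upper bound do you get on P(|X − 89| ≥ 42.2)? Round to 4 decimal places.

Chebyshev: P(|X − μ| ≥ t) ≤ Var(X)/t².
Bound = 360 / 1780.84 = 0.2022.

0.2022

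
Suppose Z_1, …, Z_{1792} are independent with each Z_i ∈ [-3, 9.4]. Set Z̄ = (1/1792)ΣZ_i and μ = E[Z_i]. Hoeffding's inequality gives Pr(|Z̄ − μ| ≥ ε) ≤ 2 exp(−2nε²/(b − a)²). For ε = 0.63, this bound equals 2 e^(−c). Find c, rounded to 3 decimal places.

c = 2nε²/(b − a)² = 2·1792·0.63² / 12.4² = 9.2514.

9.251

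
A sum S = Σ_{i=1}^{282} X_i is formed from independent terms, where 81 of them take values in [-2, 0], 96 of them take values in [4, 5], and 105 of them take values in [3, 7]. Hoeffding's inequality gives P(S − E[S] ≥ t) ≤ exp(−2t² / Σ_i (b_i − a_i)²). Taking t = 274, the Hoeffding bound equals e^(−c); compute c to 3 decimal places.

71.501

Σ(b_i − a_i)² = 81·2² + 96·1² + 105·4² = 2100.
c = 2t² / 2100 = 2·274² / 2100 = 71.5010.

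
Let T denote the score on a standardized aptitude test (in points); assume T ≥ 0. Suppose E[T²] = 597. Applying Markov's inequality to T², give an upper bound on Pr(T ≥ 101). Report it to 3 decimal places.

Since T ≥ 0, the event {T ≥ 101} is the same as {T² ≥ 10201}.
Markov's inequality applied to T² gives Pr(T² ≥ 10201) ≤ E[T²]/10201 = 597/10201 = 0.0585.

0.059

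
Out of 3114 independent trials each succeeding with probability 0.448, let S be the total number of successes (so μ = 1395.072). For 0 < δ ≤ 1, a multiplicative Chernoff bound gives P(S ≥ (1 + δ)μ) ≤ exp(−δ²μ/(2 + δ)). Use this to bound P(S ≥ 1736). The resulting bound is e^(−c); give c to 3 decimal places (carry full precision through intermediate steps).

Write 1736 = (1 + δ)μ, so δ = 1736/1395.072 − 1 = 0.2443802…
Then the exponent is δ²μ/(2 + δ) = (1736 − μ)² / (μ·(2 + δ)) = 37.122079.

37.122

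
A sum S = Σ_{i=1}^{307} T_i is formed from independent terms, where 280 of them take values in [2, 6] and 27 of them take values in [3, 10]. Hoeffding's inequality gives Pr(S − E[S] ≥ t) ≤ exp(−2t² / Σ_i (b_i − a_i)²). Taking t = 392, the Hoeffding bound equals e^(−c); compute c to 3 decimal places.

52.960

Σ(b_i − a_i)² = 280·4² + 27·7² = 5803.
c = 2t² / 5803 = 2·392² / 5803 = 52.9602.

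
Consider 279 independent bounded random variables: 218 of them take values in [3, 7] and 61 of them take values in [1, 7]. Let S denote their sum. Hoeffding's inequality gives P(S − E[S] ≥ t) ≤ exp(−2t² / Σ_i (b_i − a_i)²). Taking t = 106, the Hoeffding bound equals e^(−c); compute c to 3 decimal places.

3.954

Σ(b_i − a_i)² = 218·4² + 61·6² = 5684.
c = 2t² / 5684 = 2·106² / 5684 = 3.9536.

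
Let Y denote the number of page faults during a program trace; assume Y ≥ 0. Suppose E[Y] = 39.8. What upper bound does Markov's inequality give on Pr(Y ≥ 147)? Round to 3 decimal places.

0.271

Markov's inequality: for a non-negative random variable, Pr(Y ≥ a) ≤ E[Y]/a.
Here E[Y] = 39.8 and a = 147, so the bound is 39.8/147 = 0.2707.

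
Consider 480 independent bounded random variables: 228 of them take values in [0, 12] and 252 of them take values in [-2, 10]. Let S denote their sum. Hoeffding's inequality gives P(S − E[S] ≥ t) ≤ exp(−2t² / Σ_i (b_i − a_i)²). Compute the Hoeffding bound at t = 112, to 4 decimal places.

0.6956

Σ(b_i − a_i)² = 228·12² + 252·12² = 69120.
Exponent = 2·112² / 69120 = 0.36296.
Bound = exp(−0.36296) = 0.69561.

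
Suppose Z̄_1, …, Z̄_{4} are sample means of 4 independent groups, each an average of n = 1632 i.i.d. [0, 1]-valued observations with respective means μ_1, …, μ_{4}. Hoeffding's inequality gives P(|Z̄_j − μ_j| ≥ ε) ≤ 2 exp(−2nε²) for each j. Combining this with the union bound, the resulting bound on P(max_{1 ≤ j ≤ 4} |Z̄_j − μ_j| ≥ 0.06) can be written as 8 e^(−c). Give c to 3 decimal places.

Union bound over the 4 events: P(max_{1 ≤ j ≤ 4} |Z̄_j − μ_j| ≥ 0.06) ≤ 4·2·exp(−2nε²) = 8 exp(−2·1632·0.06²).
So c = 2·1632·0.06² = 11.7504.

11.750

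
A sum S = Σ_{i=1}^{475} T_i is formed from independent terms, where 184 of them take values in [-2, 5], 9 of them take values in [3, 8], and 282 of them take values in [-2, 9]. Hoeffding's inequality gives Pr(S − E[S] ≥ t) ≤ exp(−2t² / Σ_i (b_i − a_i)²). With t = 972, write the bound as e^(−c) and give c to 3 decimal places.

Σ(b_i − a_i)² = 184·7² + 9·5² + 282·11² = 43363.
c = 2t² / 43363 = 2·972² / 43363 = 43.5756.

43.576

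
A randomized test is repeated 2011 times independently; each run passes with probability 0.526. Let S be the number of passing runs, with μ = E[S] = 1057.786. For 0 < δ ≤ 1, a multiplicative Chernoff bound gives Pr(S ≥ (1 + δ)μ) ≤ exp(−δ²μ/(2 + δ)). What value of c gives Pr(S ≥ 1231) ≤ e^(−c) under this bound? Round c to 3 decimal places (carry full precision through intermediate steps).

13.109

Write 1231 = (1 + δ)μ, so δ = 1231/1057.786 − 1 = 0.1637515…
Then the exponent is δ²μ/(2 + δ) = (1231 − μ)² / (μ·(2 + δ)) = 13.108735.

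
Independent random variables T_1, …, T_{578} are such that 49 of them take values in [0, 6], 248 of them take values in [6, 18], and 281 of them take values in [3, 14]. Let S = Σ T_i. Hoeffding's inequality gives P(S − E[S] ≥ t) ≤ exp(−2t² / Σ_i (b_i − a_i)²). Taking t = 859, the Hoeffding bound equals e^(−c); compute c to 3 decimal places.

Σ(b_i − a_i)² = 49·6² + 248·12² + 281·11² = 71477.
c = 2t² / 71477 = 2·859² / 71477 = 20.6467.

20.647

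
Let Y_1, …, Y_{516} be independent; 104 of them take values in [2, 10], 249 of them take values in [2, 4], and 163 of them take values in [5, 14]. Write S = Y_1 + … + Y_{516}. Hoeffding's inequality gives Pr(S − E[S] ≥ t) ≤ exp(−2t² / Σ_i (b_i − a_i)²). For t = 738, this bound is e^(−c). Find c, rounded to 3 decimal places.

Σ(b_i − a_i)² = 104·8² + 249·2² + 163·9² = 20855.
c = 2t² / 20855 = 2·738² / 20855 = 52.2315.

52.232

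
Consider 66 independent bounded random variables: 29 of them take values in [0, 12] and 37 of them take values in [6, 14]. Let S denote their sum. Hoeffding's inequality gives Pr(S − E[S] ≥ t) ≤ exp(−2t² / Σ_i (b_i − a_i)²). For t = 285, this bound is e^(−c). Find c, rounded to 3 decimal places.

Σ(b_i − a_i)² = 29·12² + 37·8² = 6544.
c = 2t² / 6544 = 2·285² / 6544 = 24.8243.

24.824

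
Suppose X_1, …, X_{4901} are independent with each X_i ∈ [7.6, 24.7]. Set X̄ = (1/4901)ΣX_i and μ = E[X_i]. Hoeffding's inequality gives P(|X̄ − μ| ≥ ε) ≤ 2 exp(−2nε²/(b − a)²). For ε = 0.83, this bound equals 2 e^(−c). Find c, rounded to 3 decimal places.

c = 2nε²/(b − a)² = 2·4901·0.83² / 17.1² = 23.0929.

23.093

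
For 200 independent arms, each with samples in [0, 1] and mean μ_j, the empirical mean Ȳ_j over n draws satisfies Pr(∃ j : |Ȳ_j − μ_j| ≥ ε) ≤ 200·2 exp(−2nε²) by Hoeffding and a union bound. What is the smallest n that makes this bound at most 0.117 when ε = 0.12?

Need 2·200·exp(−2nε²) ≤ 0.117, i.e. exp(−2nε²) ≤ 0.117/400.
So 2nε² ≥ ln(400/0.117) = 8.137046.
Hence n ≥ 8.137046/(2·0.12²) = 282.536.
The smallest integer n is 283.

283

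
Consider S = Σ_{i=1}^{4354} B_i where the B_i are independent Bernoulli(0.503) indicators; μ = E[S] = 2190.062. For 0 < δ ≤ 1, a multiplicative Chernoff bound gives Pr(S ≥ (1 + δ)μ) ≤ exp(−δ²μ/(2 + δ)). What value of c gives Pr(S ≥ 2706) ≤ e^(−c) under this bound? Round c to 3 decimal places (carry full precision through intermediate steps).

54.369

Write 2706 = (1 + δ)μ, so δ = 2706/2190.062 − 1 = 0.2355815…
Then the exponent is δ²μ/(2 + δ) = (2706 − μ)² / (μ·(2 + δ)) = 54.368597.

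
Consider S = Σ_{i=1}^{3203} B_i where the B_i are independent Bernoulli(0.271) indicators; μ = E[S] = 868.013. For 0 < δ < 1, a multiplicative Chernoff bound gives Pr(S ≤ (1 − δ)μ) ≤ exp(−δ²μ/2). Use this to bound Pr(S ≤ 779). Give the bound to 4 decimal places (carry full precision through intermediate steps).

0.0104

Write 779 = (1 − δ)μ, so δ = 1 − 779/868.013 = 0.102548…
Then the exponent is δ²μ/2 = (μ − 779)²/(2μ) = 4.564053.
Bound = exp(−4.564053) = 0.01042.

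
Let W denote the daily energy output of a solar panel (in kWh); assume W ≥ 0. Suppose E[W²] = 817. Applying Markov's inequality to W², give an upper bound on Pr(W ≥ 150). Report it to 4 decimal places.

Since W ≥ 0, the event {W ≥ 150} is the same as {W² ≥ 22500}.
Markov's inequality applied to W² gives Pr(W² ≥ 22500) ≤ E[W²]/22500 = 817/22500 = 0.0363.

0.0363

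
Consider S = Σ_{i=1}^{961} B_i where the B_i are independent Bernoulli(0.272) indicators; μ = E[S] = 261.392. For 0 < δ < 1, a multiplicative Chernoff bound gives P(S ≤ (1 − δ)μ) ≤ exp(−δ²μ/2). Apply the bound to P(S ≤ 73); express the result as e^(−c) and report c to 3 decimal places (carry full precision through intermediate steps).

67.890

Write 73 = (1 − δ)μ, so δ = 1 − 73/261.392 = 0.720726…
Then the exponent is δ²μ/2 = (μ − 73)²/(2μ) = 67.889502.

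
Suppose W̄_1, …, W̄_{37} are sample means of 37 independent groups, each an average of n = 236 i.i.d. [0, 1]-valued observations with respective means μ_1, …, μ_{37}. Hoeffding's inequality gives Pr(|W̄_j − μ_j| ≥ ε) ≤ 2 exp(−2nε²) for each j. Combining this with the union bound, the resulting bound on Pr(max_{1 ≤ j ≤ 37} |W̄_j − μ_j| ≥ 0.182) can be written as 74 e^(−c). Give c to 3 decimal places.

Union bound over the 37 events: Pr(max_{1 ≤ j ≤ 37} |W̄_j − μ_j| ≥ 0.182) ≤ 37·2·exp(−2nε²) = 74 exp(−2·236·0.182²).
So c = 2·236·0.182² = 15.6345.

15.635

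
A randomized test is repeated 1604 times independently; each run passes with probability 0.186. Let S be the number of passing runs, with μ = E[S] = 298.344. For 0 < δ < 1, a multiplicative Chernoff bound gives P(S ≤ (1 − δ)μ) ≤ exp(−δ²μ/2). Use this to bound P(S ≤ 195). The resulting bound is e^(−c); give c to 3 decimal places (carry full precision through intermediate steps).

17.899

Write 195 = (1 − δ)μ, so δ = 1 − 195/298.344 = 0.3463921…
Then the exponent is δ²μ/2 = (μ − 195)²/(2μ) = 17.898772.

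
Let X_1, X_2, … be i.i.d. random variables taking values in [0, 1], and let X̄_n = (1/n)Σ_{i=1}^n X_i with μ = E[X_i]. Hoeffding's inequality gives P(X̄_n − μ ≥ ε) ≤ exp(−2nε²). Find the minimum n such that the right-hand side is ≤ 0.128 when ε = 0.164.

39

Require exp(−2nε²) ≤ 0.128, i.e. 2nε² ≥ ln(1/0.128) = 2.055725.
So n ≥ 2.055725 / (2·0.164²) = 38.216.
The smallest integer n is 39.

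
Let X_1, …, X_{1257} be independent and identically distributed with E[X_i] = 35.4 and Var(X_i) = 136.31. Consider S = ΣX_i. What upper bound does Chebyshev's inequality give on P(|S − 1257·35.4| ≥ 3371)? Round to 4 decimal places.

0.0151

Var(S) = n·Var(X_i) = 1257·136.31 = 171341.67.
Chebyshev: P(|S − 1257·35.4| ≥ 3371) ≤ Var(S)/3371² = 171341.67/11363641 = 0.0151.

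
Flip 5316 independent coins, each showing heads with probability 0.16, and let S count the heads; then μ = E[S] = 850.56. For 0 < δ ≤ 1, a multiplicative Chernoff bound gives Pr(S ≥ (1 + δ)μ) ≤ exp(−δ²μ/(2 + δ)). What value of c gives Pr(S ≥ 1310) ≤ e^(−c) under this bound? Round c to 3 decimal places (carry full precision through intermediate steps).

Write 1310 = (1 + δ)μ, so δ = 1310/850.56 − 1 = 0.5401618…
Then the exponent is δ²μ/(2 + δ) = (1310 − μ)² / (μ·(2 + δ)) = 97.699260.

97.699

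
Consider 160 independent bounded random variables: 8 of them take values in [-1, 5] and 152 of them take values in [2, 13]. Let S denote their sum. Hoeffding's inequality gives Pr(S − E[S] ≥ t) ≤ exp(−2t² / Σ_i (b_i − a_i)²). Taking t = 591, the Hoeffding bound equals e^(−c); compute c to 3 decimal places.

37.396

Σ(b_i − a_i)² = 8·6² + 152·11² = 18680.
c = 2t² / 18680 = 2·591² / 18680 = 37.3963.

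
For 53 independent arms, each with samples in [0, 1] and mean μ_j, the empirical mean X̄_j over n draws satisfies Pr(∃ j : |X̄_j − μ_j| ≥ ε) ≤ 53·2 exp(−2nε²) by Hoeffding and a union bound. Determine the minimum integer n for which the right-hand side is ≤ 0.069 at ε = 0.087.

Need 2·53·exp(−2nε²) ≤ 0.069, i.e. exp(−2nε²) ≤ 0.069/106.
So 2nε² ≥ ln(106/0.069) = 7.337088.
Hence n ≥ 7.337088/(2·0.087²) = 484.680.
The smallest integer n is 485.

485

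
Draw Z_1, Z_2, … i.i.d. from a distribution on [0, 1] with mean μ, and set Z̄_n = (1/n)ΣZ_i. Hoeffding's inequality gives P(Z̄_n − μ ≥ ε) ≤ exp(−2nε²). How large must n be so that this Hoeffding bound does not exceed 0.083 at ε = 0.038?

Require exp(−2nε²) ≤ 0.083, i.e. 2nε² ≥ ln(1/0.083) = 2.488915.
So n ≥ 2.488915 / (2·0.038²) = 861.813.
The smallest integer n is 862.

862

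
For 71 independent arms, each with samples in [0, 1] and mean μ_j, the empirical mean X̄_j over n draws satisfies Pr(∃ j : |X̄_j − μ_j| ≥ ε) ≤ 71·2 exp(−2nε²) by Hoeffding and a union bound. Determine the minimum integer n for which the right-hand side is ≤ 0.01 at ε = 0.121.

Need 2·71·exp(−2nε²) ≤ 0.01, i.e. exp(−2nε²) ≤ 0.01/142.
So 2nε² ≥ ln(142/0.01) = 9.560997.
Hence n ≥ 9.560997/(2·0.121²) = 326.514.
The smallest integer n is 327.

327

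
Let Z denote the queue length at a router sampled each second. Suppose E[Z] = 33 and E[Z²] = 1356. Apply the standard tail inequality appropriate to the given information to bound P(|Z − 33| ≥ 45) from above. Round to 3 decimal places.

The first two moments determine the variance, so Chebyshev's inequality is the sharpest standard bound available.
Var(Z) = E[Z²] − (E[Z])² = 1356 − 1089 = 267.
Chebyshev's inequality: P(|Z − μ| ≥ t) ≤ Var(Z)/t² = 267/2025 = 0.1319.

0.132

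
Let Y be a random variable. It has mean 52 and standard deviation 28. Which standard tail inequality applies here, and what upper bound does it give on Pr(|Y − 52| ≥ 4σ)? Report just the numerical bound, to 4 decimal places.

0.0625

Mean and variance are known, so Chebyshev's inequality applies.
Chebyshev: Pr(|Y − μ| ≥ t) ≤ Var(Y)/t².
Var(Y) = σ² = 28² = 784.
t = 4·28 = 112.
Bound = 784 / 12544 = 0.0625.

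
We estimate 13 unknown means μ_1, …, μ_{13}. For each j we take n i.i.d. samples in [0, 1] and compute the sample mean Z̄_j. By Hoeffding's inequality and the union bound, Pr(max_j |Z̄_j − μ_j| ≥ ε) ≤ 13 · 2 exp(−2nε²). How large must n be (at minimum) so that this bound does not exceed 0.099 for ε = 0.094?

316

Need 2·13·exp(−2nε²) ≤ 0.099, i.e. exp(−2nε²) ≤ 0.099/26.
So 2nε² ≥ ln(26/0.099) = 5.570732.
Hence n ≥ 5.570732/(2·0.094²) = 315.229.
The smallest integer n is 316.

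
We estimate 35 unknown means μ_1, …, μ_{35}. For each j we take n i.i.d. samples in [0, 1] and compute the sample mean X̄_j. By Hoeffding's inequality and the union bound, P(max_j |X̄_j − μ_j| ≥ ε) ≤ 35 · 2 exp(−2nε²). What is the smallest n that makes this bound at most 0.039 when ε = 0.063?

944

Need 2·35·exp(−2nε²) ≤ 0.039, i.e. exp(−2nε²) ≤ 0.039/70.
So 2nε² ≥ ln(70/0.039) = 7.492689.
Hence n ≥ 7.492689/(2·0.063²) = 943.901.
The smallest integer n is 944.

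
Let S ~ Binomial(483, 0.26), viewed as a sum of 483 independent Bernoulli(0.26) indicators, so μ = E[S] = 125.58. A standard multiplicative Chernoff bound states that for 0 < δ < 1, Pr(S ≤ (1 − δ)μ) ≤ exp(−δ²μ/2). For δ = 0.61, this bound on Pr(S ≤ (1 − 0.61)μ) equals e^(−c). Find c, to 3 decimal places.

23.364

c = δ²μ/2 = 0.61²·125.58/2 = 23.3642.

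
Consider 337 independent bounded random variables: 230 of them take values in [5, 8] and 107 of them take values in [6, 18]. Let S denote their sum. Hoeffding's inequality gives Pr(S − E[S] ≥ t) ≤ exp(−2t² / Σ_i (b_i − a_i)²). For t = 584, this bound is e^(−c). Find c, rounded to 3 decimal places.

39.027

Σ(b_i − a_i)² = 230·3² + 107·12² = 17478.
c = 2t² / 17478 = 2·584² / 17478 = 39.0269.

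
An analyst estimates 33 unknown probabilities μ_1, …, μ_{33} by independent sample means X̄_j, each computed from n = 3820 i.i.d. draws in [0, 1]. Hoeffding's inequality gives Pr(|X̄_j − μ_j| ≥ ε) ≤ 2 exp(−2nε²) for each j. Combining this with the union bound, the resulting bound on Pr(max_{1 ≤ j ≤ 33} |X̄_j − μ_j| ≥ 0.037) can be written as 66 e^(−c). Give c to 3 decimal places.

10.459

Union bound over the 33 events: Pr(max_{1 ≤ j ≤ 33} |X̄_j − μ_j| ≥ 0.037) ≤ 33·2·exp(−2nε²) = 66 exp(−2·3820·0.037²).
So c = 2·3820·0.037² = 10.4592.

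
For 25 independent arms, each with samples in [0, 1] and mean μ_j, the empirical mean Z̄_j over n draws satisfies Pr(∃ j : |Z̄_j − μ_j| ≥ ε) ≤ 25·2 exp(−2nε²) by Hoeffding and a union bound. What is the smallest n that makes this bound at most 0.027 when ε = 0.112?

300

Need 2·25·exp(−2nε²) ≤ 0.027, i.e. exp(−2nε²) ≤ 0.027/50.
So 2nε² ≥ ln(50/0.027) = 7.523941.
Hence n ≥ 7.523941/(2·0.112²) = 299.902.
The smallest integer n is 300.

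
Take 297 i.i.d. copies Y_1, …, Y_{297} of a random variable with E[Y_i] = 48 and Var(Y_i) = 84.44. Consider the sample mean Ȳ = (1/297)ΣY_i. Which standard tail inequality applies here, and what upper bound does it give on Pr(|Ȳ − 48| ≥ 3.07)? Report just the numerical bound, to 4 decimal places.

With mean and variance of each term known, Chebyshev's inequality bounds the deviation of the sum (or sample mean).
Var(Ȳ) = Var(Y_i)/n = 84.44/297 = 0.28431.
Chebyshev: Pr(|Ȳ − 48| ≥ 3.07) ≤ Var(Ȳ)/(3.07)² = 84.44/(297·3.07²) = 0.0302.

0.0302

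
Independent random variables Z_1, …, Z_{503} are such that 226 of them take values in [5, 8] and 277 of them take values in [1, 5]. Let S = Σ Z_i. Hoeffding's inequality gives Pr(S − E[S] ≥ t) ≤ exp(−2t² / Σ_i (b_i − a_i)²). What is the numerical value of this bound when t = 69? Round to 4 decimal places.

0.2293

Σ(b_i − a_i)² = 226·3² + 277·4² = 6466.
Exponent = 2·69² / 6466 = 1.47263.
Bound = exp(−1.47263) = 0.22932.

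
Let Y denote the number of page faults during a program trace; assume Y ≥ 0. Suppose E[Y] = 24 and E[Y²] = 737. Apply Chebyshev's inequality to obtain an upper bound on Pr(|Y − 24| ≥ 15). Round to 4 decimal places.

0.7156

Var(Y) = E[Y²] − (E[Y])² = 737 − 576 = 161.
Chebyshev's inequality: Pr(|Y − μ| ≥ t) ≤ Var(Y)/t² = 161/225 = 0.7156.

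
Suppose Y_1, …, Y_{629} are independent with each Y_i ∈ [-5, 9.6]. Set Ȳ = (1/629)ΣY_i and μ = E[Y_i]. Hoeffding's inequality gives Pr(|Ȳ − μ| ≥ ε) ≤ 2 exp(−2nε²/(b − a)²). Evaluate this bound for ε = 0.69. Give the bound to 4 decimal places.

Exponent: 2nε²/(b − a)² = 2·629·0.69² / 14.6² = 2.80979.
Bound = 2·exp(−2.80979) = 0.12044.

0.1204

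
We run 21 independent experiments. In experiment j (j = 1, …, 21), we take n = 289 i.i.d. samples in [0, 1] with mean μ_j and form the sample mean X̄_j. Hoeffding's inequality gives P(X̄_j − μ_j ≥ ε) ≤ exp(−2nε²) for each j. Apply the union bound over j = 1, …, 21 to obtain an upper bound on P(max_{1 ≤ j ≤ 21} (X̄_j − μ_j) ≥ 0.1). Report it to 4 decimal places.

Per-experiment Hoeffding bound: exp(−2·289·0.1²) = exp(−5.78000) = 0.0030887.
Union bound over 21 events: 21·0.0030887 = 0.06486.

0.0649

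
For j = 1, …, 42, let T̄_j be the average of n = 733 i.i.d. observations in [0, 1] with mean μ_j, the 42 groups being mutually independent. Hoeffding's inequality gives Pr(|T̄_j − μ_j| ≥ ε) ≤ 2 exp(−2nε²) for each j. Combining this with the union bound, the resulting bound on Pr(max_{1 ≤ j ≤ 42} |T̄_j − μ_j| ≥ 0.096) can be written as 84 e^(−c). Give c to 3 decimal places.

13.511

Union bound over the 42 events: Pr(max_{1 ≤ j ≤ 42} |T̄_j − μ_j| ≥ 0.096) ≤ 42·2·exp(−2nε²) = 84 exp(−2·733·0.096²).
So c = 2·733·0.096² = 13.5107.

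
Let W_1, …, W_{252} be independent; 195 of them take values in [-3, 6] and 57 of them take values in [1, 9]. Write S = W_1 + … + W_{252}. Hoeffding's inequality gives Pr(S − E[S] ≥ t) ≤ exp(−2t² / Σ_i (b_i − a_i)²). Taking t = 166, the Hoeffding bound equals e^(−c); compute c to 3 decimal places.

Σ(b_i − a_i)² = 195·9² + 57·8² = 19443.
c = 2t² / 19443 = 2·166² / 19443 = 2.8345.

2.835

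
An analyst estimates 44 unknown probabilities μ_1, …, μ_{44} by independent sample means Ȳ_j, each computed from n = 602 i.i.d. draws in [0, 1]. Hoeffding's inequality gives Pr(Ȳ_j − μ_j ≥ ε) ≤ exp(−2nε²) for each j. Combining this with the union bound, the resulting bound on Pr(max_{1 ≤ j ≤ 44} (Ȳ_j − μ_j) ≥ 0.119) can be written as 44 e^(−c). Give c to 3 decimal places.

17.050

Union bound over the 44 events: Pr(max_{1 ≤ j ≤ 44} (Ȳ_j − μ_j) ≥ 0.119) ≤ 44·exp(−2nε²) = 44 exp(−2·602·0.119²).
So c = 2·602·0.119² = 17.0498.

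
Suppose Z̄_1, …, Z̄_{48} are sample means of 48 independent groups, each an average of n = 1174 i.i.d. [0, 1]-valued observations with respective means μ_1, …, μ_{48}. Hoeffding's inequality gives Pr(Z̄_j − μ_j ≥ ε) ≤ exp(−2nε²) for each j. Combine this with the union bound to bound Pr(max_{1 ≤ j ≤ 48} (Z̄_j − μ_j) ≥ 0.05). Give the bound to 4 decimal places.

Per-experiment Hoeffding bound: exp(−2·1174·0.05²) = exp(−5.87000) = 0.0028229.
Union bound over 48 events: 48·0.0028229 = 0.13550.

0.1355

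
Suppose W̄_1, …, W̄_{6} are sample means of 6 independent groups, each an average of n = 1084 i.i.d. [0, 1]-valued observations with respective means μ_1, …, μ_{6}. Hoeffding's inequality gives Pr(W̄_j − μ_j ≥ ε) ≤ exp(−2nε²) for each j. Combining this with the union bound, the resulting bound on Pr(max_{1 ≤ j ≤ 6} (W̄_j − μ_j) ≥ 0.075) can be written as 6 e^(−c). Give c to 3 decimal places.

Union bound over the 6 events: Pr(max_{1 ≤ j ≤ 6} (W̄_j − μ_j) ≥ 0.075) ≤ 6·exp(−2nε²) = 6 exp(−2·1084·0.075²).
So c = 2·1084·0.075² = 12.1950.

12.195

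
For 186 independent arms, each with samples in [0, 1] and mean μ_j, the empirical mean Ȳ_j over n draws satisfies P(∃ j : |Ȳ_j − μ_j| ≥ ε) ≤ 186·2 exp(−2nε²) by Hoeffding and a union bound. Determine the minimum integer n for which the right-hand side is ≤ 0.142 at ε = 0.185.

115

Need 2·186·exp(−2nε²) ≤ 0.142, i.e. exp(−2nε²) ≤ 0.142/372.
So 2nε² ≥ ln(372/0.142) = 7.870822.
Hence n ≥ 7.870822/(2·0.185²) = 114.986.
The smallest integer n is 115.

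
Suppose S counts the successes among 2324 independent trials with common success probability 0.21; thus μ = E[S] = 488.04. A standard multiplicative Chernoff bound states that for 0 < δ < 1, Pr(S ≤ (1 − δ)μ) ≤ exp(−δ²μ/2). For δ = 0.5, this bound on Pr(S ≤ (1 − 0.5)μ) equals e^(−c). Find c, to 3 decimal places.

61.005

c = δ²μ/2 = 0.5²·488.04/2 = 61.0050.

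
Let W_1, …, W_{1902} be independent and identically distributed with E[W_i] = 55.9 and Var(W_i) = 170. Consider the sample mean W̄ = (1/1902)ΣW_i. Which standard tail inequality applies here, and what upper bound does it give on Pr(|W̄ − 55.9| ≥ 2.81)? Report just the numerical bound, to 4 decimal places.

With mean and variance of each term known, Chebyshev's inequality bounds the deviation of the sum (or sample mean).
Var(W̄) = Var(W_i)/n = 170/1902 = 0.08938.
Chebyshev: Pr(|W̄ − 55.9| ≥ 2.81) ≤ Var(W̄)/(2.81)² = 170/(1902·2.81²) = 0.0113.

0.0113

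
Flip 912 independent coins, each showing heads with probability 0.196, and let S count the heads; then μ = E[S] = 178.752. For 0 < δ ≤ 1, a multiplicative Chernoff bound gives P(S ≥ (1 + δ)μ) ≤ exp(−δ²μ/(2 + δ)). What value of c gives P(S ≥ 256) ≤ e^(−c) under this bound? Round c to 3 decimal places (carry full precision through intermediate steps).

Write 256 = (1 + δ)μ, so δ = 256/178.752 − 1 = 0.4321518…
Then the exponent is δ²μ/(2 + δ) = (256 − μ)² / (μ·(2 + δ)) = 13.725649.

13.726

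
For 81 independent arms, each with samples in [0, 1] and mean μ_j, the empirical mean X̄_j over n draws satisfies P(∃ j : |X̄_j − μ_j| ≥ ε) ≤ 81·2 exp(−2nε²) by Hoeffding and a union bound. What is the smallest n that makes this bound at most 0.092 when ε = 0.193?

Need 2·81·exp(−2nε²) ≤ 0.092, i.e. exp(−2nε²) ≤ 0.092/162.
So 2nε² ≥ ln(162/0.092) = 7.473563.
Hence n ≥ 7.473563/(2·0.193²) = 100.319.
The smallest integer n is 101.

101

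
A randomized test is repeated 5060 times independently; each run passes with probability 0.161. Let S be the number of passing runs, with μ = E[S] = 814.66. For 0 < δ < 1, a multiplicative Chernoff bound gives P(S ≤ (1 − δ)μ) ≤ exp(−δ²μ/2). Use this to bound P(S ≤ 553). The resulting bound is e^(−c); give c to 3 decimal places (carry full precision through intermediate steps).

Write 553 = (1 − δ)μ, so δ = 1 − 553/814.66 = 0.3211892…
Then the exponent is δ²μ/2 = (μ − 553)²/(2μ) = 42.021184.

42.021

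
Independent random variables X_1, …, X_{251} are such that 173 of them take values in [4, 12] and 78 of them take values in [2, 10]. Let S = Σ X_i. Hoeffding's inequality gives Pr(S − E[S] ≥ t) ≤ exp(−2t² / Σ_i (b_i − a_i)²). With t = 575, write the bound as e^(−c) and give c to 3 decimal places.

41.163

Σ(b_i − a_i)² = 173·8² + 78·8² = 16064.
c = 2t² / 16064 = 2·575² / 16064 = 41.1635.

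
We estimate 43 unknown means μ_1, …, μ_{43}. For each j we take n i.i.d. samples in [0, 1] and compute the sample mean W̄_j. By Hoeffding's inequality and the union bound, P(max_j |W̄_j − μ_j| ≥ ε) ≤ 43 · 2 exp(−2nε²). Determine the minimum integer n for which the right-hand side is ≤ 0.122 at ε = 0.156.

135

Need 2·43·exp(−2nε²) ≤ 0.122, i.e. exp(−2nε²) ≤ 0.122/86.
So 2nε² ≥ ln(86/0.122) = 6.558082.
Hence n ≥ 6.558082/(2·0.156²) = 134.740.
The smallest integer n is 135.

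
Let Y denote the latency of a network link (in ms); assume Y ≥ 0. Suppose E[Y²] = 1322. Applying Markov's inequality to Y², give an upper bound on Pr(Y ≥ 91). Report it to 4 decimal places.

Since Y ≥ 0, the event {Y ≥ 91} is the same as {Y² ≥ 8281}.
Markov's inequality applied to Y² gives Pr(Y² ≥ 8281) ≤ E[Y²]/8281 = 1322/8281 = 0.1596.

0.1596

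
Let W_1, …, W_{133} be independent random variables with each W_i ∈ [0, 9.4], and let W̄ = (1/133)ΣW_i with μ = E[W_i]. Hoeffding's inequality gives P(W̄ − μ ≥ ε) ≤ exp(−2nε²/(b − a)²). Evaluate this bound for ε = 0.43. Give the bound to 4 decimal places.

Exponent: 2nε²/(b − a)² = 2·133·0.43² / 9.4² = 0.55663.
Bound = exp(−0.55663) = 0.57314.

0.5731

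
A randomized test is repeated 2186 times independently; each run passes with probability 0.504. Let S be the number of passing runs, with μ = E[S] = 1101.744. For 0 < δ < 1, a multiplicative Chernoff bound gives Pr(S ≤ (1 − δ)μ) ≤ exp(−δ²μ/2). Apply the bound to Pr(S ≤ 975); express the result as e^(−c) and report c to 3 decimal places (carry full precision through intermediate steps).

7.290

Write 975 = (1 − δ)μ, so δ = 1 − 975/1101.744 = 0.1150394…
Then the exponent is δ²μ/2 = (μ − 975)²/(2μ) = 7.290279.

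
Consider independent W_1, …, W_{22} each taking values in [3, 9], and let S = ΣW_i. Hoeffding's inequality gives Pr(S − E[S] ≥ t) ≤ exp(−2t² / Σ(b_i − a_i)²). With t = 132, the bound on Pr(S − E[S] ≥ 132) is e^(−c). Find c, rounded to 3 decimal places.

Σ(b_i − a_i)² = 22·(6)² = 792.
c = 2t²/792 = 2·132²/792 = 44.0000.

44.000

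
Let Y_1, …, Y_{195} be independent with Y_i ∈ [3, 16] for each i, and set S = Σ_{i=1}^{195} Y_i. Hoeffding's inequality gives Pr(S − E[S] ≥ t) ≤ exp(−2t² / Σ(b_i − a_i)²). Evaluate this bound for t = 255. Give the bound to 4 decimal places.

Σ(b_i − a_i)² = 195·(13)² = 32955.
Exponent = 2·255²/32955 = 3.9463.
Bound = exp(−3.9463) = 0.01933.

0.0193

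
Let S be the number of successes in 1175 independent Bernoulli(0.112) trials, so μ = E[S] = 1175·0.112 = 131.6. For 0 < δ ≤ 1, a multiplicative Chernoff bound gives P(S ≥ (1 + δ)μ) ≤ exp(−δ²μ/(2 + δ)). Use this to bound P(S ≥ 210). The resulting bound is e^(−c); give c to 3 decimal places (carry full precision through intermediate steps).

17.993

Write 210 = (1 + δ)μ, so δ = 210/131.6 − 1 = 0.5957447…
Then the exponent is δ²μ/(2 + δ) = (210 − μ)² / (μ·(2 + δ)) = 17.993443.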